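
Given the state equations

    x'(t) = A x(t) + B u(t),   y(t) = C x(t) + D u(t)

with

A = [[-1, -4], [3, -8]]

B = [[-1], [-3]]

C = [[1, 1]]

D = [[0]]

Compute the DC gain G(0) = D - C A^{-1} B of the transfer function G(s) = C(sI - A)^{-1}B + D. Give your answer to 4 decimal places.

G(0) = C(-A)^{-1}B + D = -C A^{-1} B + D.
det A = 20, so A^{-1} = (1/20)·adj(A) = [[-2/5, 1/5], [-3/20, -1/20]]
A^{-1} B = [-1/5, 3/10]^T
C A^{-1} B = 1/10
G(0) = D - C A^{-1} B = 0 - (1/10) = -1/10 ≈ -0.1000

-0.1000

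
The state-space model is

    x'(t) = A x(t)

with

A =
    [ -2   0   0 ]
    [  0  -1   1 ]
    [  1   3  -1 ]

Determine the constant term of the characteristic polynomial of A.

-4

Expand det(sI - A) for the 3×3 matrix.
p(s) = s^3 + 4s^2 + 2s - 4.
(Check: constant term = det(-A) = (-1)^3 det A = -4; coefficient of s^2 = -tr A = 4.)
The constant term is -4.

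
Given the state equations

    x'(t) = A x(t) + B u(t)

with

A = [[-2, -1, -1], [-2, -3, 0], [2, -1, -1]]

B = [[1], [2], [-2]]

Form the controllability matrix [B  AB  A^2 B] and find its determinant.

AB = [[-2], [-8], [2]]
A^2B = [[10], [28], [2]]
Controllability matrix C = [B  AB  A^2B] = [[1, -2, 10], [2, -8, 28], [-2, 2, 2]]
Expanding along the first row, det(C) = 1·((-8)·2 - 28·2) - (-2)·(2·2 - 28·(-2)) + 10·(2·2 - (-8)·(-2)) = 1·(-72) - (-2)·60 + 10·(-12) = -72
Since det(C) ≠ 0, rank(C) = 3 and the system is completely controllable.

-72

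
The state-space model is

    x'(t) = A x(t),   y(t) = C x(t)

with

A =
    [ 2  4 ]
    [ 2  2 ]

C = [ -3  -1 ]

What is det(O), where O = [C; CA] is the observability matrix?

34

CA = [[-8, -14]]
Observability matrix O = [C; CA] = [[-3, -1], [-8, -14]]
det(O) = (-3)·(-14) - (-1)·(-8) = 42 - 8 = 34
Since det(O) ≠ 0, rank(O) = 2 and the system is completely observable.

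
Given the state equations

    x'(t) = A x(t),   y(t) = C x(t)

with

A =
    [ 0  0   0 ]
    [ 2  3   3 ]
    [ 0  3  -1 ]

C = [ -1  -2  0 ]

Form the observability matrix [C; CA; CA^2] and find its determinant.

96

CA = [[-4, -6, -6]]
CA^2 = [[-12, -36, -12]]
Observability matrix O = [C; CA; CA^2] = [[-1, -2, 0], [-4, -6, -6], [-12, -36, -12]]
Expanding along the first row, det(O) = (-1)·((-6)·(-12) - (-6)·(-36)) - (-2)·((-4)·(-12) - (-6)·(-12)) + 0·((-4)·(-36) - (-6)·(-12)) = (-1)·(-144) - (-2)·(-24) + 0·72 = 96
Since det(O) ≠ 0, rank(O) = 3 and the system is completely observable.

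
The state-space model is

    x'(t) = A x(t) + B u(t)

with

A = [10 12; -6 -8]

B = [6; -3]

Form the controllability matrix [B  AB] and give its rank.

1

AB = [[24], [-12]]
Controllability matrix C = [B  AB] = [[6, 24], [-3, -12]]
Every column of C is a scalar multiple of column 1 = [6, -3] (multipliers 1, 4), so the columns span a one-dimensional space.
C ≠ 0, hence rank(C) = 1.
rank(C) = 1 < n = 2, so the pair (A, B) is not completely controllable.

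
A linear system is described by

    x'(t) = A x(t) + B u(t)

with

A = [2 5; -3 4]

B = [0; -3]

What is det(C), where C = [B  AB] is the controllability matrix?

AB = [[-15], [-12]]
Controllability matrix C = [B  AB] = [[0, -15], [-3, -12]]
det(C) = 0·(-12) - (-15)·(-3) = 0 - 45 = -45
Since det(C) ≠ 0, rank(C) = 2 and the system is completely controllable.

-45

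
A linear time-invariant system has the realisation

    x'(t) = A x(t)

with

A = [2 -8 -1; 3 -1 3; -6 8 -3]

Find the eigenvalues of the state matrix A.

-4, -1, 3

det(sI - A) = s^3 - (tr A)s^2 + (M11 + M22 + M33)s - det A, where Mii is the 2×2 principal minor of A obtained by deleting row i and column i.
tr A = 2 + (-1) + (-3) = -2; M11 = (-1)·(-3) - 3·8 = 3 - 24 = -21; M22 = 2·(-3) - (-1)·(-6) = -6 - 6 = -12; M33 = 2·(-1) - (-8)·3 = -2 - (-24) = 22; sum of minors = -11.
det A = 2·((-1)·(-3) - 3·8) - (-8)·(3·(-3) - 3·(-6)) + (-1)·(3·8 - (-1)·(-6)) = 2·(-21) - (-8)·9 + (-1)·18 = 12.
So p(s) = det(sI - A) = s^3 + 2s^2 - 11s - 12.
Rational-root test: any integer root divides -12. Testing small divisors, s = -1 works: p(-1) = -1 + 2 + 11 + (-12) = 0, so (s + 1) is a factor.
Dividing, p(s) = (s + 1)(s^2 + s - 12).
Factor s^2 + s - 12: two numbers with sum -1 and product -12 are 3 and -4, so s^2 + s - 12 = (s - 3)(s + 4).
Hence p(s) = (s - 3) (s + 1) (s + 4), with roots -4, -1, 3.
At least one eigenvalue has non-negative real part, so the system is not asymptotically stable.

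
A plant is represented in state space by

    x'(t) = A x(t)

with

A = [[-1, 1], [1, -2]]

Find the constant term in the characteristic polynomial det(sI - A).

For a 2×2 matrix, det(sI - A) = s^2 - (tr A)s + det A.
tr A = -3, det A = 1.
So p(s) = s^2 + 3s + 1.
The constant term is 1.

1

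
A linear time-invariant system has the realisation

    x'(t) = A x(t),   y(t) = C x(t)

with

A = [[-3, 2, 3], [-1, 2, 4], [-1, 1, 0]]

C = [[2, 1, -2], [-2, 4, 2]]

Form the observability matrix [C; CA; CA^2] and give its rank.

3

CA = [[-5, 4, 10], [0, 6, 10]]
CA^2 = [[1, 8, 1], [-16, 22, 24]]
Observability matrix O = [C; CA; CA^2] = [[2, 1, -2], [-2, 4, 2], [-5, 4, 10], [0, 6, 10], [1, 8, 1], [-16, 22, 24]]
Take the 3×3 submatrix of O formed by rows 1, 2, 3: [[2, 1, -2], [-2, 4, 2], [-5, 4, 10]]. Its determinant is 2·(4·10 - 2·4) - 1·((-2)·10 - 2·(-5)) + (-2)·((-2)·4 - 4·(-5)) = 2·32 - 1·(-10) + (-2)·12 = 50 ≠ 0.
So rank(O) ≥ 3; since O has 3 columns, rank(O) = 3.
rank(O) = 3 = n, so the pair (A, C) is completely observable.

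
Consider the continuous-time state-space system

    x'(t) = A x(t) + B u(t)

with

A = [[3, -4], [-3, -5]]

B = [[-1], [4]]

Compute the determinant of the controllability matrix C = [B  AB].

93

AB = [[-19], [-17]]
Controllability matrix C = [B  AB] = [[-1, -19], [4, -17]]
det(C) = (-1)·(-17) - (-19)·4 = 17 - (-76) = 93
Since det(C) ≠ 0, rank(C) = 2 and the system is completely controllable.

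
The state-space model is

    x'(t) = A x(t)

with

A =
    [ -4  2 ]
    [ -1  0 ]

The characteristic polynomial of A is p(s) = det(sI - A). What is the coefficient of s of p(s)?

4

For a 2×2 matrix, det(sI - A) = s^2 - (tr A)s + det A.
tr A = -4, det A = 2.
So p(s) = s^2 + 4s + 2.
The coefficient of s is 4.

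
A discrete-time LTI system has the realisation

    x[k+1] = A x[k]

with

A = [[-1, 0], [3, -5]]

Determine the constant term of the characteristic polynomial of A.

For a 2×2 matrix, det(zI - A) = z^2 - (tr A)z + det A.
tr A = -6, det A = 5.
So p(z) = z^2 + 6z + 5.
The constant term is 5.

5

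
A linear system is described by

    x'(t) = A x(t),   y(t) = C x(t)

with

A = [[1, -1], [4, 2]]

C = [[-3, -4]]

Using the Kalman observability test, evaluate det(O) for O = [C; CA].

-61

CA = [[-19, -5]]
Observability matrix O = [C; CA] = [[-3, -4], [-19, -5]]
det(O) = (-3)·(-5) - (-4)·(-19) = 15 - 76 = -61
Since det(O) ≠ 0, rank(O) = 2 and the system is completely observable.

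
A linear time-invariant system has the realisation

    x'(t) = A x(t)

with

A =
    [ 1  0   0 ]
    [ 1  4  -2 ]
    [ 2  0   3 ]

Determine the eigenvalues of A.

1, 3, 4

det(sI - A) = s^3 - (tr A)s^2 + (M11 + M22 + M33)s - det A, where Mii is the 2×2 principal minor of A obtained by deleting row i and column i.
tr A = 1 + 4 + 3 = 8; M11 = 4·3 - (-2)·0 = 12 - 0 = 12; M22 = 1·3 - 0·2 = 3 - 0 = 3; M33 = 1·4 - 0·1 = 4 - 0 = 4; sum of minors = 19.
det A = 1·(4·3 - (-2)·0) - 0·(1·3 - (-2)·2) + 0·(1·0 - 4·2) = 1·12 - 0·7 + 0·(-8) = 12.
So p(s) = det(sI - A) = s^3 - 8s^2 + 19s - 12.
Rational-root test: any integer root divides -12. Testing small divisors, s = 1 works: p(1) = 1 + (-8) + 19 + (-12) = 0, so (s - 1) is a factor.
Dividing, p(s) = (s - 1)(s^2 - 7s + 12).
Factor s^2 - 7s + 12: two numbers with sum 7 and product 12 are 4 and 3, so s^2 - 7s + 12 = (s - 4)(s - 3).
Hence p(s) = (s - 4) (s - 3) (s - 1), with roots 1, 3, 4.
At least one eigenvalue has non-negative real part, so the system is not asymptotically stable.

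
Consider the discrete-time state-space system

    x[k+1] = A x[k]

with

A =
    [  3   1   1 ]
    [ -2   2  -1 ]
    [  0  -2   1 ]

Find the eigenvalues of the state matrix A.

1, 2, 3

det(zI - A) = z^3 - (tr A)z^2 + (M11 + M22 + M33)z - det A, where Mii is the 2×2 principal minor of A obtained by deleting row i and column i.
tr A = 3 + 2 + 1 = 6; M11 = 2·1 - (-1)·(-2) = 2 - 2 = 0; M22 = 3·1 - 1·0 = 3 - 0 = 3; M33 = 3·2 - 1·(-2) = 6 - (-2) = 8; sum of minors = 11.
det A = 3·(2·1 - (-1)·(-2)) - 1·((-2)·1 - (-1)·0) + 1·((-2)·(-2) - 2·0) = 3·0 - 1·(-2) + 1·4 = 6.
So p(z) = det(zI - A) = z^3 - 6z^2 + 11z - 6.
Rational-root test: any integer root divides -6. Testing small divisors, z = 1 works: p(1) = 1 + (-6) + 11 + (-6) = 0, so (z - 1) is a factor.
Dividing, p(z) = (z - 1)(z^2 - 5z + 6).
Factor z^2 - 5z + 6: two numbers with sum 5 and product 6 are 3 and 2, so z^2 - 5z + 6 = (z - 3)(z - 2).
Hence p(z) = (z - 3) (z - 2) (z - 1), with roots 1, 2, 3.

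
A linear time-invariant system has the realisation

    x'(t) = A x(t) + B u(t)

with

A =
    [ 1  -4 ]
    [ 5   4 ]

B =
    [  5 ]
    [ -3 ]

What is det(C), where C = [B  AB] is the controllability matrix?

AB = [[17], [13]]
Controllability matrix C = [B  AB] = [[5, 17], [-3, 13]]
det(C) = 5·13 - 17·(-3) = 65 - (-51) = 116
Since det(C) ≠ 0, rank(C) = 2 and the system is completely controllable.

116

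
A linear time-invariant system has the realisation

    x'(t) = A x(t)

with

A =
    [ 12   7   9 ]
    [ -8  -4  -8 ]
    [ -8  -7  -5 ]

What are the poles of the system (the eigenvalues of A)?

det(sI - A) = s^3 - (tr A)s^2 + (M11 + M22 + M33)s - det A, where Mii is the 2×2 principal minor of A obtained by deleting row i and column i.
tr A = 12 + (-4) + (-5) = 3; M11 = (-4)·(-5) - (-8)·(-7) = 20 - 56 = -36; M22 = 12·(-5) - 9·(-8) = -60 - (-72) = 12; M33 = 12·(-4) - 7·(-8) = -48 - (-56) = 8; sum of minors = -16.
det A = 12·((-4)·(-5) - (-8)·(-7)) - 7·((-8)·(-5) - (-8)·(-8)) + 9·((-8)·(-7) - (-4)·(-8)) = 12·(-36) - 7·(-24) + 9·24 = -48.
So p(s) = det(sI - A) = s^3 - 3s^2 - 16s + 48.
Rational-root test: any integer root divides 48. Testing small divisors, s = 3 works: p(3) = 27 + (-27) + (-48) + 48 = 0, so (s - 3) is a factor.
Dividing, p(s) = (s - 3)(s^2 - 16).
Factor s^2 - 16: two numbers with sum 0 and product -16 are 4 and -4, so s^2 - 16 = (s - 4)(s + 4).
Hence p(s) = (s - 4) (s - 3) (s + 4), with roots -4, 3, 4.
At least one eigenvalue has non-negative real part, so the system is not asymptotically stable.

-4, 3, 4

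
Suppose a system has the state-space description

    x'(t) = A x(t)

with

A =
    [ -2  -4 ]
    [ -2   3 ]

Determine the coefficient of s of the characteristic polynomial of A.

For a 2×2 matrix, det(sI - A) = s^2 - (tr A)s + det A.
tr A = 1, det A = -14.
So p(s) = s^2 - s - 14.
The coefficient of s is -1.

-1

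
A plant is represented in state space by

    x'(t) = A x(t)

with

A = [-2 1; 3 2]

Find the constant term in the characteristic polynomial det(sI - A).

For a 2×2 matrix, det(sI - A) = s^2 - (tr A)s + det A.
tr A = 0, det A = -7.
So p(s) = s^2 - 7.
The constant term is -7.

-7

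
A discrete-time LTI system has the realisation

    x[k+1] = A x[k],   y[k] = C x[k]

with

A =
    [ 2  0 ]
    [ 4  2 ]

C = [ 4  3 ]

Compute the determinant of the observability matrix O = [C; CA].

CA = [[20, 6]]
Observability matrix O = [C; CA] = [[4, 3], [20, 6]]
det(O) = 4·6 - 3·20 = 24 - 60 = -36
Since det(O) ≠ 0, rank(O) = 2 and the system is completely observable.

-36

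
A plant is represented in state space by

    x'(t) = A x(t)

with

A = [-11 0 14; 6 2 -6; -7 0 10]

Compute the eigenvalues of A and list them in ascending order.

-4, 2, 3

det(sI - A) = s^3 - (tr A)s^2 + (M11 + M22 + M33)s - det A, where Mii is the 2×2 principal minor of A obtained by deleting row i and column i.
tr A = (-11) + 2 + 10 = 1; M11 = 2·10 - (-6)·0 = 20 - 0 = 20; M22 = (-11)·10 - 14·(-7) = -110 - (-98) = -12; M33 = (-11)·2 - 0·6 = -22 - 0 = -22; sum of minors = -14.
det A = (-11)·(2·10 - (-6)·0) - 0·(6·10 - (-6)·(-7)) + 14·(6·0 - 2·(-7)) = (-11)·20 - 0·18 + 14·14 = -24.
So p(s) = det(sI - A) = s^3 - s^2 - 14s + 24.
Rational-root test: any integer root divides 24. Testing small divisors, s = 2 works: p(2) = 8 + (-4) + (-28) + 24 = 0, so (s - 2) is a factor.
Dividing, p(s) = (s - 2)(s^2 + s - 12).
Factor s^2 + s - 12: two numbers with sum -1 and product -12 are 3 and -4, so s^2 + s - 12 = (s - 3)(s + 4).
Hence p(s) = (s - 3) (s - 2) (s + 4), with roots -4, 2, 3.
At least one eigenvalue has non-negative real part, so the system is not asymptotically stable.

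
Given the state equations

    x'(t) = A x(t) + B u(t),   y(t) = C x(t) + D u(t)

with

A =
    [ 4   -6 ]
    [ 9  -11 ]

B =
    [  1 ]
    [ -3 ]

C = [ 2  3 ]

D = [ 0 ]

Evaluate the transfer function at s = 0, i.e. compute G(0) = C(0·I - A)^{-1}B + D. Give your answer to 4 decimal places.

G(0) = C(-A)^{-1}B + D = -C A^{-1} B + D.
det A = 10, so A^{-1} = (1/10)·adj(A) = [[-11/10, 3/5], [-9/10, 2/5]]
A^{-1} B = [-29/10, -21/10]^T
C A^{-1} B = -121/10
G(0) = D - C A^{-1} B = 0 - (-121/10) = 121/10 ≈ 12.1000

12.1000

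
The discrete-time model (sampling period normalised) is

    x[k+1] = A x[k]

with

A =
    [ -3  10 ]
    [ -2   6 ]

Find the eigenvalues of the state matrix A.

1, 2

det(zI - A) = z^2 - (tr A)z + det A, with tr A = (-3) + 6 = 3 and det A = (-3)·6 - 10·(-2) = -18 - (-20) = 2.
So p(z) = det(zI - A) = z^2 - 3z + 2.
Factor z^2 - 3z + 2: two numbers with sum 3 and product 2 are 2 and 1, so z^2 - 3z + 2 = (z - 2)(z - 1).
Hence p(z) = (z - 2) (z - 1), with roots 1, 2.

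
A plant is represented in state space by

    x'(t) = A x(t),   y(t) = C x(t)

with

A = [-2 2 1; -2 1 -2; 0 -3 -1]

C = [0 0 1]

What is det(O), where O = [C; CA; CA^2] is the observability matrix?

18

CA = [[0, -3, -1]]
CA^2 = [[6, 0, 7]]
Observability matrix O = [C; CA; CA^2] = [[0, 0, 1], [0, -3, -1], [6, 0, 7]]
Expanding along the first row, det(O) = 0·((-3)·7 - (-1)·0) - 0·(0·7 - (-1)·6) + 1·(0·0 - (-3)·6) = 0·(-21) - 0·6 + 1·18 = 18
Since det(O) ≠ 0, rank(O) = 3 and the system is completely observable.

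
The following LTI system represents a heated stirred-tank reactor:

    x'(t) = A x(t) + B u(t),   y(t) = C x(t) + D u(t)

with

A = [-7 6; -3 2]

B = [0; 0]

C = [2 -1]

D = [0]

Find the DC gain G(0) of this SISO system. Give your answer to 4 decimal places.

0.0000

G(0) = C(-A)^{-1}B + D = -C A^{-1} B + D.
det A = 4, so A^{-1} = (1/4)·adj(A) = [[1/2, -3/2], [3/4, -7/4]]
A^{-1} B = [0, 0]^T
C A^{-1} B = 0
G(0) = D - C A^{-1} B = 0 - (0) = 0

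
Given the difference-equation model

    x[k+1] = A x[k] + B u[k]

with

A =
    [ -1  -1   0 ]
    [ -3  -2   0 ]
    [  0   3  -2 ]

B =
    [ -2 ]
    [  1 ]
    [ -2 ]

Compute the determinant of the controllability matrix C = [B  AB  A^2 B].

AB = [[1], [4], [7]]
A^2B = [[-5], [-11], [-2]]
Controllability matrix C = [B  AB  A^2B] = [[-2, 1, -5], [1, 4, -11], [-2, 7, -2]]
Expanding along the first row, det(C) = (-2)·(4·(-2) - (-11)·7) - 1·(1·(-2) - (-11)·(-2)) + (-5)·(1·7 - 4·(-2)) = (-2)·69 - 1·(-24) + (-5)·15 = -189
Since det(C) ≠ 0, rank(C) = 3 and the system is completely controllable.

-189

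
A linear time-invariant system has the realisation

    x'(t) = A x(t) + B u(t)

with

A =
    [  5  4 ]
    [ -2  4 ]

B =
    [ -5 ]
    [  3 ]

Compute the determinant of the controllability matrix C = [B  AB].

-71

AB = [[-13], [22]]
Controllability matrix C = [B  AB] = [[-5, -13], [3, 22]]
det(C) = (-5)·22 - (-13)·3 = -110 - (-39) = -71
Since det(C) ≠ 0, rank(C) = 2 and the system is completely controllable.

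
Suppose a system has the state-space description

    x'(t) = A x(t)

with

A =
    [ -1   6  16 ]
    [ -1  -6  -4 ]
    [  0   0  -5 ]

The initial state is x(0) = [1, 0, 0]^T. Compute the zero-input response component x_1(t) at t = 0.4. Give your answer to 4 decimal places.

det(sI - A) = s^3 - (tr A)s^2 + (M11 + M22 + M33)s - det A, where Mii is the 2×2 principal minor of A obtained by deleting row i and column i.
tr A = (-1) + (-6) + (-5) = -12; M11 = (-6)·(-5) - (-4)·0 = 30 - 0 = 30; M22 = (-1)·(-5) - 16·0 = 5 - 0 = 5; M33 = (-1)·(-6) - 6·(-1) = 6 - (-6) = 12; sum of minors = 47.
det A = (-1)·((-6)·(-5) - (-4)·0) - 6·((-1)·(-5) - (-4)·0) + 16·((-1)·0 - (-6)·0) = (-1)·30 - 6·5 + 16·0 = -60.
So p(s) = det(sI - A) = s^3 + 12s^2 + 47s + 60.
Rational-root test: any integer root divides 60. Testing small divisors, s = -3 works: p(-3) = -27 + 108 + (-141) + 60 = 0, so (s + 3) is a factor.
Dividing, p(s) = (s + 3)(s^2 + 9s + 20).
Factor s^2 + 9s + 20: two numbers with sum -9 and product 20 are -4 and -5, so s^2 + 9s + 20 = (s + 4)(s + 5).
Hence p(s) = (s + 3) (s + 4) (s + 5), with roots -5, -4, -3.
The eigenvalues -5, -4, -3 are distinct and real, so A is diagonalisable and x(t) = e^{At} x(0) = V diag(e^{λ_i t}) V^{-1} x(0), where the columns of V are the eigenvectors.
λ = -5: A - (-5)I = [[4, 6, 16], [-1, -1, -4], [0, 0, 0]]. v must be orthogonal to every row; (row 1) × (row 2) = [-8, 0, 2], so take v_1 = [-4, 0, 1]^T.
λ = -4: A - (-4)I = [[3, 6, 16], [-1, -2, -4], [0, 0, -1]]. v must be orthogonal to every row; (row 1) × (row 2) = [8, -4, 0], so take v_2 = [-2, 1, 0]^T.
λ = -3: A - (-3)I = [[2, 6, 16], [-1, -3, -4], [0, 0, -2]]. v must be orthogonal to every row; (row 1) × (row 2) = [24, -8, 0], so take v_3 = [3, -1, 0]^T.
V = [v_1 v_2 v_3] = [[-4, -2, 3], [0, 1, -1], [1, 0, 0]] has det V = -1, so V^{-1} = adj(V)/det V = [[0, 0, 1], [1, 3, 4], [1, 2, 4]].
Modal coordinates z(0) = V^{-1} x(0): 0·1 + 0·0 + 1·0 = 0; 1·1 + 3·0 + 4·0 = 1; 1·1 + 2·0 + 4·0 = 1; so z(0) = [0, 1, 1]^T.
x_1(t) = Σ_i (v_i)_1 · z_i(0) · e^{λ_i t} (row 1 of V times the modal terms).
x_1(0.4) = (-4)·0·e^{-5·0.4} + (-2)·1·e^{-4·0.4} + 3·1·e^{-3·0.4} = 0·0.135335 + (-2)·0.201897 + 3·0.301194 = 0.4998.

0.4998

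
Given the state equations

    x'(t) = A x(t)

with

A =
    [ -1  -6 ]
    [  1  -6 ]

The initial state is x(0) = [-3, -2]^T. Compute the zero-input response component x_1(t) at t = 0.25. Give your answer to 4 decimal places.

-0.7902

det(sI - A) = s^2 - (tr A)s + det A, with tr A = (-1) + (-6) = -7 and det A = (-1)·(-6) - (-6)·1 = 6 - (-6) = 12.
So p(s) = det(sI - A) = s^2 + 7s + 12.
Factor s^2 + 7s + 12: two numbers with sum -7 and product 12 are -3 and -4, so s^2 + 7s + 12 = (s + 3)(s + 4).
Hence p(s) = (s + 3) (s + 4), with roots -4, -3.
The eigenvalues -4, -3 are distinct and real, so A is diagonalisable and x(t) = e^{At} x(0) = V diag(e^{λ_i t}) V^{-1} x(0), where the columns of V are the eigenvectors.
λ = -4: A - (-4)I = [[3, -6], [1, -2]]. Row 1 gives 3·v1 + (-6)·v2 = 0, so take v_1 = [2, 1]^T.
λ = -3: A - (-3)I = [[2, -6], [1, -3]]. Row 1 gives 2·v1 + (-6)·v2 = 0, so take v_2 = [3, 1]^T.
V = [v_1 v_2] = [[2, 3], [1, 1]] has det V = -1, so V^{-1} = adj(V)/det V = [[-1, 3], [1, -2]].
Modal coordinates z(0) = V^{-1} x(0): (-1)·(-3) + 3·(-2) = -3; 1·(-3) + (-2)·(-2) = 1; so z(0) = [-3, 1]^T.
x_1(t) = Σ_i (v_i)_1 · z_i(0) · e^{λ_i t} (row 1 of V times the modal terms).
x_1(0.25) = 2·(-3)·e^{-4·0.25} + 3·1·e^{-3·0.25} = (-6)·0.367879 + 3·0.472367 = -0.7902.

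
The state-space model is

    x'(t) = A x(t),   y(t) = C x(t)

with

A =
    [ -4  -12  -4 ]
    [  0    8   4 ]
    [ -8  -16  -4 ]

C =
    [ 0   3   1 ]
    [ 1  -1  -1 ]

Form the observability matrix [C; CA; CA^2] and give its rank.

2

CA = [[-8, 8, 8], [4, -4, -4]]
CA^2 = [[-32, 32, 32], [16, -16, -16]]
Observability matrix O = [C; CA; CA^2] = [[0, 3, 1], [1, -1, -1], [-8, 8, 8], [4, -4, -4], [-32, 32, 32], [16, -16, -16]]
The columns c1, c2, c3 of O are linearly dependent: 2·c1 - c2 + 3·c3 = 0 (check each entry), so rank(O) ≤ 2.
The 2×2 minor from rows 1, 2, columns 1, 2 is 0·(-1) - 3·1 = 0 - 3 = -3 ≠ 0, so rank(O) = 2.
rank(O) = 2 < n = 3, so the pair (A, C) is not completely observable.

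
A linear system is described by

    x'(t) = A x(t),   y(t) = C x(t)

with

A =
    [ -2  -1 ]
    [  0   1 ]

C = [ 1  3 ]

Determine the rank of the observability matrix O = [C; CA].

2

CA = [[-2, 2]]
Observability matrix O = [C; CA] = [[1, 3], [-2, 2]]
det(O) = 1·2 - 3·(-2) = 2 - (-6) = 8 ≠ 0, so rank(O) = 2.
rank(O) = 2 = n, so the pair (A, C) is completely observable.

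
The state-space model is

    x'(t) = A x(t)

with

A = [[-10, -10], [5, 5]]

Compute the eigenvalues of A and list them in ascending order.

det(sI - A) = s^2 - (tr A)s + det A, with tr A = (-10) + 5 = -5 and det A = (-10)·5 - (-10)·5 = -50 - (-50) = 0.
So p(s) = det(sI - A) = s^2 + 5s.
Factor s^2 + 5s: two numbers with sum -5 and product 0 are 0 and -5, so s^2 + 5s = s(s + 5).
Hence p(s) = s (s + 5), with roots -5, 0.
At least one eigenvalue has non-negative real part, so the system is not asymptotically stable.

-5, 0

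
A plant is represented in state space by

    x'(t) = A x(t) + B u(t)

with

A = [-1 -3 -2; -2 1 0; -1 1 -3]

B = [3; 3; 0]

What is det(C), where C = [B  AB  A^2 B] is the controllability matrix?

AB = [[-12], [-3], [0]]
A^2B = [[21], [21], [9]]
Controllability matrix C = [B  AB  A^2B] = [[3, -12, 21], [3, -3, 21], [0, 0, 9]]
Expanding along the first row, det(C) = 3·((-3)·9 - 21·0) - (-12)·(3·9 - 21·0) + 21·(3·0 - (-3)·0) = 3·(-27) - (-12)·27 + 21·0 = 243
Since det(C) ≠ 0, rank(C) = 3 and the system is completely controllable.

243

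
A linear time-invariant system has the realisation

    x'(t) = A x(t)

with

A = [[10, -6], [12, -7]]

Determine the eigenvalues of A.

det(sI - A) = s^2 - (tr A)s + det A, with tr A = 10 + (-7) = 3 and det A = 10·(-7) - (-6)·12 = -70 - (-72) = 2.
So p(s) = det(sI - A) = s^2 - 3s + 2.
Factor s^2 - 3s + 2: two numbers with sum 3 and product 2 are 2 and 1, so s^2 - 3s + 2 = (s - 2)(s - 1).
Hence p(s) = (s - 2) (s - 1), with roots 1, 2.
At least one eigenvalue has non-negative real part, so the system is not asymptotically stable.

1, 2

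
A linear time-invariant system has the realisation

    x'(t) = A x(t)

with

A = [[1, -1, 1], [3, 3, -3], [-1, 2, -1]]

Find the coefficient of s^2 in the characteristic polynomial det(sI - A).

-3

Expand det(sI - A) for the 3×3 matrix.
p(s) = s^3 - 3s^2 + 9s - 6.
(Check: constant term = det(-A) = (-1)^3 det A = -6; coefficient of s^2 = -tr A = -3.)
The coefficient of s^2 is -3.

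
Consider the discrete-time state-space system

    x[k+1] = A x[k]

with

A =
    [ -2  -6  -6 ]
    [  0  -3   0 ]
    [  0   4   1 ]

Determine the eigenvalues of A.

-3, -2, 1

det(zI - A) = z^3 - (tr A)z^2 + (M11 + M22 + M33)z - det A, where Mii is the 2×2 principal minor of A obtained by deleting row i and column i.
tr A = (-2) + (-3) + 1 = -4; M11 = (-3)·1 - 0·4 = -3 - 0 = -3; M22 = (-2)·1 - (-6)·0 = -2 - 0 = -2; M33 = (-2)·(-3) - (-6)·0 = 6 - 0 = 6; sum of minors = 1.
det A = (-2)·((-3)·1 - 0·4) - (-6)·(0·1 - 0·0) + (-6)·(0·4 - (-3)·0) = (-2)·(-3) - (-6)·0 + (-6)·0 = 6.
So p(z) = det(zI - A) = z^3 + 4z^2 + z - 6.
Rational-root test: any integer root divides -6. Testing small divisors, z = 1 works: p(1) = 1 + 4 + 1 + (-6) = 0, so (z - 1) is a factor.
Dividing, p(z) = (z - 1)(z^2 + 5z + 6).
Factor z^2 + 5z + 6: two numbers with sum -5 and product 6 are -2 and -3, so z^2 + 5z + 6 = (z + 2)(z + 3).
Hence p(z) = (z - 1) (z + 2) (z + 3), with roots -3, -2, 1.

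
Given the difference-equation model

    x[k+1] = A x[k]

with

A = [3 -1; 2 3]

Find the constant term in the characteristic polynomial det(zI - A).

For a 2×2 matrix, det(zI - A) = z^2 - (tr A)z + det A.
tr A = 6, det A = 11.
So p(z) = z^2 - 6z + 11.
The constant term is 11.

11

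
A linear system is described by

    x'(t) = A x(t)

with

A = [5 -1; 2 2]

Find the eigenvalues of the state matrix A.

det(sI - A) = s^2 - (tr A)s + det A, with tr A = 5 + 2 = 7 and det A = 5·2 - (-1)·2 = 10 - (-2) = 12.
So p(s) = det(sI - A) = s^2 - 7s + 12.
Factor s^2 - 7s + 12: two numbers with sum 7 and product 12 are 4 and 3, so s^2 - 7s + 12 = (s - 4)(s - 3).
Hence p(s) = (s - 4) (s - 3), with roots 3, 4.
At least one eigenvalue has non-negative real part, so the system is not asymptotically stable.

3, 4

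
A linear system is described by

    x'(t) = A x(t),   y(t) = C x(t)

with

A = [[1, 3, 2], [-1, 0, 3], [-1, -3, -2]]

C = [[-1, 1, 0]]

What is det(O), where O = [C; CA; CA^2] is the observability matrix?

CA = [[-2, -3, 1]]
CA^2 = [[0, -9, -15]]
Observability matrix O = [C; CA; CA^2] = [[-1, 1, 0], [-2, -3, 1], [0, -9, -15]]
Expanding along the first row, det(O) = (-1)·((-3)·(-15) - 1·(-9)) - 1·((-2)·(-15) - 1·0) + 0·((-2)·(-9) - (-3)·0) = (-1)·54 - 1·30 + 0·18 = -84
Since det(O) ≠ 0, rank(O) = 3 and the system is completely observable.

-84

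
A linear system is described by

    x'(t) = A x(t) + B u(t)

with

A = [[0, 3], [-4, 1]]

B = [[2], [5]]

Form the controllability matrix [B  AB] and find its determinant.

AB = [[15], [-3]]
Controllability matrix C = [B  AB] = [[2, 15], [5, -3]]
det(C) = 2·(-3) - 15·5 = -6 - 75 = -81
Since det(C) ≠ 0, rank(C) = 2 and the system is completely controllable.

-81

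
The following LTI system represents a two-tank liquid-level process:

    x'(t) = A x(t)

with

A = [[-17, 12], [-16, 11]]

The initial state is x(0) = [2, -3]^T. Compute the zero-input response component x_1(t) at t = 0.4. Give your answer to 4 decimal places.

-7.7541

det(sI - A) = s^2 - (tr A)s + det A, with tr A = (-17) + 11 = -6 and det A = (-17)·11 - 12·(-16) = -187 - (-192) = 5.
So p(s) = det(sI - A) = s^2 + 6s + 5.
Factor s^2 + 6s + 5: two numbers with sum -6 and product 5 are -1 and -5, so s^2 + 6s + 5 = (s + 1)(s + 5).
Hence p(s) = (s + 1) (s + 5), with roots -5, -1.
The eigenvalues -5, -1 are distinct and real, so A is diagonalisable and x(t) = e^{At} x(0) = V diag(e^{λ_i t}) V^{-1} x(0), where the columns of V are the eigenvectors.
λ = -5: A - (-5)I = [[-12, 12], [-16, 16]]. Row 1 gives (-12)·v1 + 12·v2 = 0, so take v_1 = [1, 1]^T.
λ = -1: A - (-1)I = [[-16, 12], [-16, 12]]. Row 1 gives (-16)·v1 + 12·v2 = 0, so take v_2 = [-3, -4]^T.
V = [v_1 v_2] = [[1, -3], [1, -4]] has det V = -1, so V^{-1} = adj(V)/det V = [[4, -3], [1, -1]].
Modal coordinates z(0) = V^{-1} x(0): 4·2 + (-3)·(-3) = 17; 1·2 + (-1)·(-3) = 5; so z(0) = [17, 5]^T.
x_1(t) = Σ_i (v_i)_1 · z_i(0) · e^{λ_i t} (row 1 of V times the modal terms).
x_1(0.4) = 1·17·e^{-5·0.4} + (-3)·5·e^{-1·0.4} = 17·0.135335 + (-15)·0.670320 = -7.7541.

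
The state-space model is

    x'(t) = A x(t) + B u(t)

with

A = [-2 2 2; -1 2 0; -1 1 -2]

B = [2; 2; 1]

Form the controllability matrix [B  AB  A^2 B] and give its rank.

AB = [[2], [2], [-2]]
A^2B = [[-4], [2], [4]]
Controllability matrix C = [B  AB  A^2B] = [[2, 2, -4], [2, 2, 2], [1, -2, 4]]
det(C) = 2·(2·4 - 2·(-2)) - 2·(2·4 - 2·1) + (-4)·(2·(-2) - 2·1) = 2·12 - 2·6 + (-4)·(-6) = 36 ≠ 0, so rank(C) = 3.
rank(C) = 3 = n, so the pair (A, B) is completely controllable.

3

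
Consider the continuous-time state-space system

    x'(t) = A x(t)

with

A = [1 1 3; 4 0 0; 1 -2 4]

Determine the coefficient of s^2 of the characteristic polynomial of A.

Expand det(sI - A) for the 3×3 matrix.
p(s) = s^3 - 5s^2 - 3s + 40.
(Check: constant term = det(-A) = (-1)^3 det A = 40; coefficient of s^2 = -tr A = -5.)
The coefficient of s^2 is -5.

-5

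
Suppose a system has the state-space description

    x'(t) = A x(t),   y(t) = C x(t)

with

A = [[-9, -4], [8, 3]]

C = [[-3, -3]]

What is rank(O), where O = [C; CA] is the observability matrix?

CA = [[3, 3]]
Observability matrix O = [C; CA] = [[-3, -3], [3, 3]]
Every row of O is a scalar multiple of row 1 = [-3, -3] (multipliers 1, -1), so the rows span a one-dimensional space.
O ≠ 0, hence rank(O) = 1.
rank(O) = 1 < n = 2, so the pair (A, C) is not completely observable.

1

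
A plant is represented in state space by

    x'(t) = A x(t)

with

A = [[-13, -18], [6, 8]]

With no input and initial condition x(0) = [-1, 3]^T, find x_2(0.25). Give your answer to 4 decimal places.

5.2129

det(sI - A) = s^2 - (tr A)s + det A, with tr A = (-13) + 8 = -5 and det A = (-13)·8 - (-18)·6 = -104 - (-108) = 4.
So p(s) = det(sI - A) = s^2 + 5s + 4.
Factor s^2 + 5s + 4: two numbers with sum -5 and product 4 are -1 and -4, so s^2 + 5s + 4 = (s + 1)(s + 4).
Hence p(s) = (s + 1) (s + 4), with roots -4, -1.
The eigenvalues -4, -1 are distinct and real, so A is diagonalisable and x(t) = e^{At} x(0) = V diag(e^{λ_i t}) V^{-1} x(0), where the columns of V are the eigenvectors.
λ = -4: A - (-4)I = [[-9, -18], [6, 12]]. Row 1 gives (-9)·v1 + (-18)·v2 = 0, so take v_1 = [-2, 1]^T.
λ = -1: A - (-1)I = [[-12, -18], [6, 9]]. Row 1 gives (-12)·v1 + (-18)·v2 = 0, so take v_2 = [3, -2]^T.
V = [v_1 v_2] = [[-2, 3], [1, -2]] has det V = 1, so V^{-1} = adj(V)/det V = [[-2, -3], [-1, -2]].
Modal coordinates z(0) = V^{-1} x(0): (-2)·(-1) + (-3)·3 = -7; (-1)·(-1) + (-2)·3 = -5; so z(0) = [-7, -5]^T.
x_2(t) = Σ_i (v_i)_2 · z_i(0) · e^{λ_i t} (row 2 of V times the modal terms).
x_2(0.25) = 1·(-7)·e^{-4·0.25} + (-2)·(-5)·e^{-1·0.25} = (-7)·0.367879 + 10·0.778801 = 5.2129.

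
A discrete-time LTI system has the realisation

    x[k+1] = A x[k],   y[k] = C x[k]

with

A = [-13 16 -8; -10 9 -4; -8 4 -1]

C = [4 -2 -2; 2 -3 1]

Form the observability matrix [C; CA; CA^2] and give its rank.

CA = [[-16, 38, -22], [-4, 9, -5]]
CA^2 = [[4, -2, -2], [2, -3, 1]]
Observability matrix O = [C; CA; CA^2] = [[4, -2, -2], [2, -3, 1], [-16, 38, -22], [-4, 9, -5], [4, -2, -2], [2, -3, 1]]
The columns c1, c2, c3 of O are linearly dependent: c1 + c2 + c3 = 0 (check each entry), so rank(O) ≤ 2.
The 2×2 minor from rows 1, 2, columns 1, 2 is 4·(-3) - (-2)·2 = -12 - (-4) = -8 ≠ 0, so rank(O) = 2.
rank(O) = 2 < n = 3, so the pair (A, C) is not completely observable.

2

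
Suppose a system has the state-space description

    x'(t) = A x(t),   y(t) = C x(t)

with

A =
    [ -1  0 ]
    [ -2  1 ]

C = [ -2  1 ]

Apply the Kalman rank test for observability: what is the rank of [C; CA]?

2

CA = [[0, 1]]
Observability matrix O = [C; CA] = [[-2, 1], [0, 1]]
det(O) = (-2)·1 - 1·0 = -2 - 0 = -2 ≠ 0, so rank(O) = 2.
rank(O) = 2 = n, so the pair (A, C) is completely observable.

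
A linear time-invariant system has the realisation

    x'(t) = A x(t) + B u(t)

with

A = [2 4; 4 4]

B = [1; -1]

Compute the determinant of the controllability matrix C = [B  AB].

AB = [[-2], [0]]
Controllability matrix C = [B  AB] = [[1, -2], [-1, 0]]
det(C) = 1·0 - (-2)·(-1) = 0 - 2 = -2
Since det(C) ≠ 0, rank(C) = 2 and the system is completely controllable.

-2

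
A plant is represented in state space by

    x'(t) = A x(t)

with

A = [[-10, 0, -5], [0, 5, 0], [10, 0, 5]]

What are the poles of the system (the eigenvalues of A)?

-5, 0, 5

det(sI - A) = s^3 - (tr A)s^2 + (M11 + M22 + M33)s - det A, where Mii is the 2×2 principal minor of A obtained by deleting row i and column i.
tr A = (-10) + 5 + 5 = 0; M11 = 5·5 - 0·0 = 25 - 0 = 25; M22 = (-10)·5 - (-5)·10 = -50 - (-50) = 0; M33 = (-10)·5 - 0·0 = -50 - 0 = -50; sum of minors = -25.
det A = (-10)·(5·5 - 0·0) - 0·(0·5 - 0·10) + (-5)·(0·0 - 5·10) = (-10)·25 - 0·0 + (-5)·(-50) = 0.
So p(s) = det(sI - A) = s^3 - 25s.
The constant term is 0, so p(s) = s(s^2 - 25).
Factor s^2 - 25: two numbers with sum 0 and product -25 are 5 and -5, so s^2 - 25 = (s - 5)(s + 5).
Hence p(s) = s (s - 5) (s + 5), with roots -5, 0, 5.
At least one eigenvalue has non-negative real part, so the system is not asymptotically stable.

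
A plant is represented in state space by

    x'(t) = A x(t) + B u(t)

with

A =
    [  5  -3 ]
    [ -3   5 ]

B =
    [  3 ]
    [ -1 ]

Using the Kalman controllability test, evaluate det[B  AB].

AB = [[18], [-14]]
Controllability matrix C = [B  AB] = [[3, 18], [-1, -14]]
det(C) = 3·(-14) - 18·(-1) = -42 - (-18) = -24
Since det(C) ≠ 0, rank(C) = 2 and the system is completely controllable.

-24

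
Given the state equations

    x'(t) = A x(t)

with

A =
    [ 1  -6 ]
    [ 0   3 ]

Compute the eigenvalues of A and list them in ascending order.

1, 3

det(sI - A) = s^2 - (tr A)s + det A, with tr A = 1 + 3 = 4 and det A = 1·3 - (-6)·0 = 3 - 0 = 3.
So p(s) = det(sI - A) = s^2 - 4s + 3.
Factor s^2 - 4s + 3: two numbers with sum 4 and product 3 are 3 and 1, so s^2 - 4s + 3 = (s - 3)(s - 1).
Hence p(s) = (s - 3) (s - 1), with roots 1, 3.
At least one eigenvalue has non-negative real part, so the system is not asymptotically stable.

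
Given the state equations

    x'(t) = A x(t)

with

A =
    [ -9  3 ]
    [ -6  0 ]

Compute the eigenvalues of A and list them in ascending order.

-6, -3

det(sI - A) = s^2 - (tr A)s + det A, with tr A = (-9) + 0 = -9 and det A = (-9)·0 - 3·(-6) = 0 - (-18) = 18.
So p(s) = det(sI - A) = s^2 + 9s + 18.
Factor s^2 + 9s + 18: two numbers with sum -9 and product 18 are -3 and -6, so s^2 + 9s + 18 = (s + 3)(s + 6).
Hence p(s) = (s + 3) (s + 6), with roots -6, -3.
All eigenvalues have negative real part, so the system is asymptotically stable.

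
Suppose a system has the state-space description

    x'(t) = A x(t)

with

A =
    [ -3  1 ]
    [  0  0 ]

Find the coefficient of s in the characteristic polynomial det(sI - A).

3

For a 2×2 matrix, det(sI - A) = s^2 - (tr A)s + det A.
tr A = -3, det A = 0.
So p(s) = s^2 + 3s.
The coefficient of s is 3.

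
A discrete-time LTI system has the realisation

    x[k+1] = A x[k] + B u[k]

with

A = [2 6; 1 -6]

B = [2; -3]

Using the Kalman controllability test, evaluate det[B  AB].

-2

AB = [[-14], [20]]
Controllability matrix C = [B  AB] = [[2, -14], [-3, 20]]
det(C) = 2·20 - (-14)·(-3) = 40 - 42 = -2
Since det(C) ≠ 0, rank(C) = 2 and the system is completely controllable.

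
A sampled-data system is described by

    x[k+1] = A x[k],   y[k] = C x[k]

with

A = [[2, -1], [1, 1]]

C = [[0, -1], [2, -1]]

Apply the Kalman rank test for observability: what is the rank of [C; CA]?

2

CA = [[-1, -1], [3, -3]]
Observability matrix O = [C; CA] = [[0, -1], [2, -1], [-1, -1], [3, -3]]
Take the 2×2 submatrix of O formed by rows 1, 2: [[0, -1], [2, -1]]. Its determinant is 0·(-1) - (-1)·2 = 0 - (-2) = 2 ≠ 0.
So rank(O) ≥ 2; since O has 2 columns, rank(O) = 2.
rank(O) = 2 = n, so the pair (A, C) is completely observable.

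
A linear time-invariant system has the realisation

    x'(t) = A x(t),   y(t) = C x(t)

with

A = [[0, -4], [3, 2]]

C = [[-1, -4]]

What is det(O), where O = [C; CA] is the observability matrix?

CA = [[-12, -4]]
Observability matrix O = [C; CA] = [[-1, -4], [-12, -4]]
det(O) = (-1)·(-4) - (-4)·(-12) = 4 - 48 = -44
Since det(O) ≠ 0, rank(O) = 2 and the system is completely observable.

-44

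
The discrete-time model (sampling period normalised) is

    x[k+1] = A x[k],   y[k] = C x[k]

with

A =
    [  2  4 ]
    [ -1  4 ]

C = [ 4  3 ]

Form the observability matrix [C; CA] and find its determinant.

97

CA = [[5, 28]]
Observability matrix O = [C; CA] = [[4, 3], [5, 28]]
det(O) = 4·28 - 3·5 = 112 - 15 = 97
Since det(O) ≠ 0, rank(O) = 2 and the system is completely observable.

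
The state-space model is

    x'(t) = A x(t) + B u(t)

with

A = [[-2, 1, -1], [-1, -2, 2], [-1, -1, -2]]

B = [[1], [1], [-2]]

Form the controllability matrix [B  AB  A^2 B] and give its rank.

AB = [[1], [-7], [2]]
A^2B = [[-11], [17], [2]]
Controllability matrix C = [B  AB  A^2B] = [[1, 1, -11], [1, -7, 17], [-2, 2, 2]]
det(C) = 1·((-7)·2 - 17·2) - 1·(1·2 - 17·(-2)) + (-11)·(1·2 - (-7)·(-2)) = 1·(-48) - 1·36 + (-11)·(-12) = 48 ≠ 0, so rank(C) = 3.
rank(C) = 3 = n, so the pair (A, B) is completely controllable.

3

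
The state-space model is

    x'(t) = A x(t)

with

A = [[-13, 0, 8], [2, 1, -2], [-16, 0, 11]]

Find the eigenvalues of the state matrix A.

det(sI - A) = s^3 - (tr A)s^2 + (M11 + M22 + M33)s - det A, where Mii is the 2×2 principal minor of A obtained by deleting row i and column i.
tr A = (-13) + 1 + 11 = -1; M11 = 1·11 - (-2)·0 = 11 - 0 = 11; M22 = (-13)·11 - 8·(-16) = -143 - (-128) = -15; M33 = (-13)·1 - 0·2 = -13 - 0 = -13; sum of minors = -17.
det A = (-13)·(1·11 - (-2)·0) - 0·(2·11 - (-2)·(-16)) + 8·(2·0 - 1·(-16)) = (-13)·11 - 0·(-10) + 8·16 = -15.
So p(s) = det(sI - A) = s^3 + s^2 - 17s + 15.
Rational-root test: any integer root divides 15. Testing small divisors, s = 1 works: p(1) = 1 + 1 + (-17) + 15 = 0, so (s - 1) is a factor.
Dividing, p(s) = (s - 1)(s^2 + 2s - 15).
Factor s^2 + 2s - 15: two numbers with sum -2 and product -15 are 3 and -5, so s^2 + 2s - 15 = (s - 3)(s + 5).
Hence p(s) = (s - 3) (s - 1) (s + 5), with roots -5, 1, 3.
At least one eigenvalue has non-negative real part, so the system is not asymptotically stable.

-5, 1, 3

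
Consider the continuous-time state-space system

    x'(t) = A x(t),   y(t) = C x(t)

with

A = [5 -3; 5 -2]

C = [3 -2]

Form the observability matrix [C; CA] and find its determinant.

CA = [[5, -5]]
Observability matrix O = [C; CA] = [[3, -2], [5, -5]]
det(O) = 3·(-5) - (-2)·5 = -15 - (-10) = -5
Since det(O) ≠ 0, rank(O) = 2 and the system is completely observable.

-5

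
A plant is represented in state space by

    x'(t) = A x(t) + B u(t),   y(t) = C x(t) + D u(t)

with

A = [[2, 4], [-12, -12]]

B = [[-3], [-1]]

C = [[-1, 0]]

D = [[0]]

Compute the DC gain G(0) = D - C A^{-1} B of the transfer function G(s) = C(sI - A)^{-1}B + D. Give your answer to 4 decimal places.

G(0) = C(-A)^{-1}B + D = -C A^{-1} B + D.
det A = 24, so A^{-1} = (1/24)·adj(A) = [[-1/2, -1/6], [1/2, 1/12]]
A^{-1} B = [5/3, -19/12]^T
C A^{-1} B = -5/3
G(0) = D - C A^{-1} B = 0 - (-5/3) = 5/3 ≈ 1.6667

1.6667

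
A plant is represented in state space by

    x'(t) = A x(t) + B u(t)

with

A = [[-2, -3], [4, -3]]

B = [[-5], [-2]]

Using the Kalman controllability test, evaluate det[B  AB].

102

AB = [[16], [-14]]
Controllability matrix C = [B  AB] = [[-5, 16], [-2, -14]]
det(C) = (-5)·(-14) - 16·(-2) = 70 - (-32) = 102
Since det(C) ≠ 0, rank(C) = 2 and the system is completely controllable.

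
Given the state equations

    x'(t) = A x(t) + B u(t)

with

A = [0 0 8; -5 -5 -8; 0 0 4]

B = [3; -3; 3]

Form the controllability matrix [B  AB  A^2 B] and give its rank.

AB = [[24], [-24], [12]]
A^2B = [[96], [-96], [48]]
Controllability matrix C = [B  AB  A^2B] = [[3, 24, 96], [-3, -24, -96], [3, 12, 48]]
The rows r1, r2, r3 of C are linearly dependent: r1 + r2 = 0 (check each entry), so rank(C) ≤ 2.
The 2×2 minor from rows 1, 3, columns 1, 2 is 3·12 - 24·3 = 36 - 72 = -36 ≠ 0, so rank(C) = 2.
rank(C) = 2 < n = 3, so the pair (A, B) is not completely controllable.

2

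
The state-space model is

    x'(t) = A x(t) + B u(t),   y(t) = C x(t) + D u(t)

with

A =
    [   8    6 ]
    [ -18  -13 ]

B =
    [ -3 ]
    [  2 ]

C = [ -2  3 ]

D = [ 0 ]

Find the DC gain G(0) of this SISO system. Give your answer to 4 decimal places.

42.0000

G(0) = C(-A)^{-1}B + D = -C A^{-1} B + D.
det A = 4, so A^{-1} = (1/4)·adj(A) = [[-13/4, -3/2], [9/2, 2]]
A^{-1} B = [27/4, -19/2]^T
C A^{-1} B = -42
G(0) = D - C A^{-1} B = 0 - (-42) = 42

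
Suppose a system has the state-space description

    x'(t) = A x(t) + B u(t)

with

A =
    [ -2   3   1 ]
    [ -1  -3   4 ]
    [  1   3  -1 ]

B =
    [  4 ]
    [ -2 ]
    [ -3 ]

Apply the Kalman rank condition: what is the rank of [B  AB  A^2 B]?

AB = [[-17], [-10], [1]]
A^2B = [[5], [51], [-48]]
Controllability matrix C = [B  AB  A^2B] = [[4, -17, 5], [-2, -10, 51], [-3, 1, -48]]
det(C) = 4·((-10)·(-48) - 51·1) - (-17)·((-2)·(-48) - 51·(-3)) + 5·((-2)·1 - (-10)·(-3)) = 4·429 - (-17)·249 + 5·(-32) = 5789 ≠ 0, so rank(C) = 3.
rank(C) = 3 = n, so the pair (A, B) is completely controllable.

3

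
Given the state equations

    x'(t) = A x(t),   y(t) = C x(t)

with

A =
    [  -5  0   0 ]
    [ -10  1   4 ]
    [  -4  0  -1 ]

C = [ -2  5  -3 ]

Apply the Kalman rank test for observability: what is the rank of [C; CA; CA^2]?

CA = [[-28, 5, 23]]
CA^2 = [[-2, 5, -3]]
Observability matrix O = [C; CA; CA^2] = [[-2, 5, -3], [-28, 5, 23], [-2, 5, -3]]
The columns c1, c2, c3 of O are linearly dependent: c1 + c2 + c3 = 0 (check each entry), so rank(O) ≤ 2.
The 2×2 minor from rows 1, 2, columns 1, 2 is (-2)·5 - 5·(-28) = -10 - (-140) = 130 ≠ 0, so rank(O) = 2.
rank(O) = 2 < n = 3, so the pair (A, C) is not completely observable.

2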